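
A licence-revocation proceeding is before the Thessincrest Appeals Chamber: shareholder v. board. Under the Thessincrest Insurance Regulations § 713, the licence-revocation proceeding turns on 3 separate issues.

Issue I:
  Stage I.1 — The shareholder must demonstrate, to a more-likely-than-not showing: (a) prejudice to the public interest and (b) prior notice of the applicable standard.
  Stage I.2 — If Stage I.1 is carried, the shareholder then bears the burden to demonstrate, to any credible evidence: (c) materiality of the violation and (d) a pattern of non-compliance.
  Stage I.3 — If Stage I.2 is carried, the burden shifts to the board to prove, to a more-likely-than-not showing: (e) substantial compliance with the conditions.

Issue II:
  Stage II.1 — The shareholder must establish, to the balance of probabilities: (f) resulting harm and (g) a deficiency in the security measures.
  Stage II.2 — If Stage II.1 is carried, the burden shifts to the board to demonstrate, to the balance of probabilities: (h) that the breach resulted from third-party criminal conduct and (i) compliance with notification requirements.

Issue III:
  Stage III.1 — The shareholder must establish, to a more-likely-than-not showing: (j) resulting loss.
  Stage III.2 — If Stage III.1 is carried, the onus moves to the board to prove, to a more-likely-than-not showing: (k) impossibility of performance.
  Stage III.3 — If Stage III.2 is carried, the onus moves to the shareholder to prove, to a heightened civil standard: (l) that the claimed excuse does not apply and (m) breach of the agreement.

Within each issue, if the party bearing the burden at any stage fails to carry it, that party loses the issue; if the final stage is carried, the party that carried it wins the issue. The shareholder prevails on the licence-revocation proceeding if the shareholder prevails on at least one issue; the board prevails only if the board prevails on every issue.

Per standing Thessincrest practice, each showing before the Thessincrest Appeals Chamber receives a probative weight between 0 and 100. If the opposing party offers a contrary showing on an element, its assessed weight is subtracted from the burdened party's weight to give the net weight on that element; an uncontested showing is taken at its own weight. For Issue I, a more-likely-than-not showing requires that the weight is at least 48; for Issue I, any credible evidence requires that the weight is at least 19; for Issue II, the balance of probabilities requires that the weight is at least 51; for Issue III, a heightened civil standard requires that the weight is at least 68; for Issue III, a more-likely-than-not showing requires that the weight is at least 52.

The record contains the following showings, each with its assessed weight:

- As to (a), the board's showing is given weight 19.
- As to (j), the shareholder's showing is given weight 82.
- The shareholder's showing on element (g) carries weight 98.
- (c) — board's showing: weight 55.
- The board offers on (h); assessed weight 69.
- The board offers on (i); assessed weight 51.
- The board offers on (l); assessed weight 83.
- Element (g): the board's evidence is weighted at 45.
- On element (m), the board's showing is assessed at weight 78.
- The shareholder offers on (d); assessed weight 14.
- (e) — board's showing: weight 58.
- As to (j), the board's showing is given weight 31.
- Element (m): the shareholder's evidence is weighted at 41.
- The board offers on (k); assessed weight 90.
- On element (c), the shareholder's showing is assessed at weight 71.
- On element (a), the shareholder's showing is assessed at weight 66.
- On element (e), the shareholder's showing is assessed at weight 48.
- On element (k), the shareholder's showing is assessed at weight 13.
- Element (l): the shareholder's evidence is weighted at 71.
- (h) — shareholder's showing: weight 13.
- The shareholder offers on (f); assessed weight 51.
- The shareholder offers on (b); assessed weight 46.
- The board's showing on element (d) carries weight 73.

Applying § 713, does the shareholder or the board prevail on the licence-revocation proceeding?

— Issue I —
Stage I.1 (shareholder, a more-likely-than-not showing, weight is at least 48): (a) net 66−19=47 < 48 — fails; (b) 46 < 48 — fails.
  The shareholder does not carry Stage I.1.
The board prevails on this issue.
— Issue II —
Stage II.1 (shareholder, the balance of probabilities, weight is at least 51): (f) 51 ≥ 51 — meets; (g) net 98−45=53 ≥ 51 — meets.
  Stage II.1 carried; the burden shifts to the board.
Stage II.2 (board, the balance of probabilities, weight is at least 51): (h) net 69−13=56 ≥ 51 — meets; (i) 51 ≥ 51 — meets.
  All elements met at the final stage.
Every stage carried; the board prevails on this issue.
— Issue III —
Stage III.1 — burden on shareholder; standard: a more-likely-than-not showing (weight is at least 52).
    (j): 82 − 31 = 51 < 52 [not met]
  Stage III.1 not carried; the shareholder fails its burden.
The board prevails on this issue.
Per-issue: Issue I → board; Issue II → board; Issue III → board. The shareholder must prevail on at least one issue; overall, the board prevails.

board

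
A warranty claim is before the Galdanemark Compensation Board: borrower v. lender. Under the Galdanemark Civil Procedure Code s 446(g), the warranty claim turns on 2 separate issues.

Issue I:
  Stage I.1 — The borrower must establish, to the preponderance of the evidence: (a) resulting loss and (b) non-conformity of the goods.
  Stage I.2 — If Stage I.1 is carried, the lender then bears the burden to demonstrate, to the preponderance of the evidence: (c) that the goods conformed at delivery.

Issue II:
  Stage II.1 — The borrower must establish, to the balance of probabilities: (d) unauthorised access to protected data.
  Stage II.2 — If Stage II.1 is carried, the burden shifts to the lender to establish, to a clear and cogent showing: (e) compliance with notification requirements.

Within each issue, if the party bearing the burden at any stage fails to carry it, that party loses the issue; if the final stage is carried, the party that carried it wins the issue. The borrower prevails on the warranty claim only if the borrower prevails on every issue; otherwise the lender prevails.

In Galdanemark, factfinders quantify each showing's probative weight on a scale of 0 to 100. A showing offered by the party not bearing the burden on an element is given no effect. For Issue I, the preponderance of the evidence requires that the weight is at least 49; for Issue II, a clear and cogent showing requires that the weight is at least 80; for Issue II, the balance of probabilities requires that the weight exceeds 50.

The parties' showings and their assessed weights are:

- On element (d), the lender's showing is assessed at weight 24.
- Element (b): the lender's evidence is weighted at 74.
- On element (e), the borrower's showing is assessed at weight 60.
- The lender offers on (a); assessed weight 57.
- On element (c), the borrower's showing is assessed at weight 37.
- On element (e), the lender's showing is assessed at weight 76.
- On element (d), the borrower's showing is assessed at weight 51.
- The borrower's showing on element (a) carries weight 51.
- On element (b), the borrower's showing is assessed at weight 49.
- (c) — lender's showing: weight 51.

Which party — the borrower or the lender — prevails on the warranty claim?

— Issue I —
Stage I.1 — burden on borrower; standard: the preponderance of the evidence (weight is at least 49).
    (a): 51 (lender's 57 disregarded) ≥ 49 [met]
    (b): 49 (lender's 74 disregarded) ≥ 49 [met]
  Stage I.1 is satisfied; the onus moves to the lender.
Stage I.2 — burden on lender; standard: the preponderance of the evidence (weight is at least 49).
    (c): 51 (borrower's 37 disregarded) ≥ 49 [met]
  The lender carries the last stage.
All stages carried — the lender prevails on this issue.
— Issue II —
At Stage II.1 the borrower must meet the balance of probabilities (weight exceeds 50): on (d) the weight is 51 (the lender's 24 is given no effect), > 50, so (d) meets the standard.
  The borrower carries Stage II.1; the lender now bears the burden.
At Stage II.2 the lender must meet a clear and cogent showing (weight is at least 80): on (e) the weight is 76 (the borrower's 60 is given no effect), which does not reach 80, so (e) does not meet the standard.
  Stage II.2 not carried; the lender fails its burden.
The analysis ends at Stage II.2; the borrower prevails on this issue.
Per-issue: Issue I → lender; Issue II → borrower. The borrower must prevail on every issue; overall, the lender prevails.

lender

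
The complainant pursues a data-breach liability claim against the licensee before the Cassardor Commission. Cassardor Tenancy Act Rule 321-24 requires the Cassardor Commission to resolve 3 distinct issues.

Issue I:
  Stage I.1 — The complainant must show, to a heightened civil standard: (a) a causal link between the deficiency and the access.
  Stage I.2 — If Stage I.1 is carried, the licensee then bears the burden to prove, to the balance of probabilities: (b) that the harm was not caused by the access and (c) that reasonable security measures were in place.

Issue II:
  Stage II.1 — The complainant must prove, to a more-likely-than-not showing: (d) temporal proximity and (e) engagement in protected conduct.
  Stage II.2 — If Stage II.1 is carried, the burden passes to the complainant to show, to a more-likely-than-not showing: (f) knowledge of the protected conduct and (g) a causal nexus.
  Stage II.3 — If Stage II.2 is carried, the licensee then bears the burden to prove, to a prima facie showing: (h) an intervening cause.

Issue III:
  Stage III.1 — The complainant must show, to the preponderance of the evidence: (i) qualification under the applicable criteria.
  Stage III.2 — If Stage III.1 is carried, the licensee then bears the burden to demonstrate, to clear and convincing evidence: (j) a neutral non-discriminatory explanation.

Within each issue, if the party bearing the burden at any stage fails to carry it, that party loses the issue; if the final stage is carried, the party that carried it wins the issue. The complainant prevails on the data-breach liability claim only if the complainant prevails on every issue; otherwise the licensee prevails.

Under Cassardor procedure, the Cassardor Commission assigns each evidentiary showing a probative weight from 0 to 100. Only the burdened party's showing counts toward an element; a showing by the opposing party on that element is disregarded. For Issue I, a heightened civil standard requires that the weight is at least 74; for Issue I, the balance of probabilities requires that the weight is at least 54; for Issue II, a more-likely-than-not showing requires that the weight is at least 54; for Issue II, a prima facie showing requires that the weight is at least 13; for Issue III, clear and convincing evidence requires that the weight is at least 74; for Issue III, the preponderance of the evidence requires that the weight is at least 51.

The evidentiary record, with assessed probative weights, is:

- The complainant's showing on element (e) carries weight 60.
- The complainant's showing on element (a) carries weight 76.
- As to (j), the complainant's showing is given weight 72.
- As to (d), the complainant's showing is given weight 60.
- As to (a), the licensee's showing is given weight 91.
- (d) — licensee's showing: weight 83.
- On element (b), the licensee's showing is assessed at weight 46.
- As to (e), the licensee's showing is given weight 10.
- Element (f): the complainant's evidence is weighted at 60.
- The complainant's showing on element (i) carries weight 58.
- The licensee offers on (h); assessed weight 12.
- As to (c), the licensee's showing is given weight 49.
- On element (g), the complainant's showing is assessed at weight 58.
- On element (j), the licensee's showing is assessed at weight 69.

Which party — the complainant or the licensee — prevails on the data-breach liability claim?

— Issue I —
Stage I.1 — burden on complainant; standard: a heightened civil standard (weight is at least 74).
    (a): 76 (licensee's 91 disregarded) ≥ 74 [met]
  All elements met. The burden passes to the licensee.
Stage I.2 — burden on licensee; standard: the balance of probabilities (weight is at least 54).
    (b): 46 < 54 [not met]
    (c): 49 < 54 [not met]
  Not every element is met, so the licensee fails to carry Stage I.2.
The complainant prevails on this issue.
— Issue II —
Stage II.1 — burden on complainant; standard: a more-likely-than-not showing (weight is at least 54).
    (d): 60 (licensee's 83 disregarded) ≥ 54 [met]
    (e): 60 (licensee's 10 disregarded) ≥ 54 [met]
  Stage II.1 is satisfied; the complainant continues to bear the burden.
Stage II.2 — burden on complainant; standard: a more-likely-than-not showing (weight is at least 54).
    (f): 60 ≥ 54 [met]
    (g): 58 ≥ 54 [met]
  All elements met. The burden passes to the licensee.
Stage II.3 — burden on licensee; standard: a prima facie showing (weight is at least 13).
    (h): 12 < 13 [not met]
  Stage II.3 not carried; the licensee fails its burden.
So the complainant prevails on this issue.
— Issue III —
At Stage III.1 the complainant must meet the preponderance of the evidence (weight is at least 51): on (i) the weight is 58, ≥ 51, so (i) meets the standard.
  The complainant carries Stage III.1; the licensee now bears the burden.
At Stage III.2 the licensee must meet clear and convincing evidence (weight is at least 74): on (j) the weight is 69 (the complainant's 72 is given no effect), which does not reach 74, so (j) does not meet the standard.
  Not every element is met, so the licensee fails to carry Stage III.2.
The complainant prevails on this issue.
Per-issue: Issue I → complainant; Issue II → complainant; Issue III → complainant. The complainant must prevail on every issue; overall, the complainant prevails.

complainant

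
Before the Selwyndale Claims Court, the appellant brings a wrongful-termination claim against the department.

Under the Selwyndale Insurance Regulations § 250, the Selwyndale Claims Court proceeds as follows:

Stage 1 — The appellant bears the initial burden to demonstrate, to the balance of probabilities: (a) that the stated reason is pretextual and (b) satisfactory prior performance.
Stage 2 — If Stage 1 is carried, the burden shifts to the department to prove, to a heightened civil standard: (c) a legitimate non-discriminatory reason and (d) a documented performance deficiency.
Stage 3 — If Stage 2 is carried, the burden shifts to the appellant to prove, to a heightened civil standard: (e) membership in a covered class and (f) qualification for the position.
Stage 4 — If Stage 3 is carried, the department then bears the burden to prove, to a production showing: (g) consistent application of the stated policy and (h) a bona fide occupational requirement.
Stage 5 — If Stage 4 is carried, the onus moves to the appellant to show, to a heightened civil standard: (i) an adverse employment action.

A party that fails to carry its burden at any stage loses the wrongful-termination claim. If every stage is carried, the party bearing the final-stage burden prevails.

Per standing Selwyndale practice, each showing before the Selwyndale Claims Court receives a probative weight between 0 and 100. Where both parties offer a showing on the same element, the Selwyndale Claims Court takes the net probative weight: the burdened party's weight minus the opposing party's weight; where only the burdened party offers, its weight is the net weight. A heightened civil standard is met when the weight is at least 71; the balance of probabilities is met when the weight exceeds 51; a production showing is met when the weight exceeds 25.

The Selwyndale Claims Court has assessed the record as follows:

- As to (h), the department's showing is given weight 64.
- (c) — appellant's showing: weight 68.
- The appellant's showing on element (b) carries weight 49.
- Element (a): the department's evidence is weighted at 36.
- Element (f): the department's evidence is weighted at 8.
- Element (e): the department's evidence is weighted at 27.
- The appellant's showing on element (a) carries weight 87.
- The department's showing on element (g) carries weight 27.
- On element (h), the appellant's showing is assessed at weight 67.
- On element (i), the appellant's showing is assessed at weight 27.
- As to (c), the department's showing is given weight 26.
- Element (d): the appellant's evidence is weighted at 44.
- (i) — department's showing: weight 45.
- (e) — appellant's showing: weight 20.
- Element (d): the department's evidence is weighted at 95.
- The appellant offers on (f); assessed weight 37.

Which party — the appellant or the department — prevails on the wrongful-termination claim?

department

At Stage 1 the appellant must meet the balance of probabilities (weight exceeds 51): on (a) the weight is 87 less the opposing 36 gives net 51, which does not exceed 51, so (a) does not meet the standard; on (b) the weight is 49, which does not exceed 51, so (b) does not meet the standard.
  The appellant does not carry Stage 1.
So the department prevails.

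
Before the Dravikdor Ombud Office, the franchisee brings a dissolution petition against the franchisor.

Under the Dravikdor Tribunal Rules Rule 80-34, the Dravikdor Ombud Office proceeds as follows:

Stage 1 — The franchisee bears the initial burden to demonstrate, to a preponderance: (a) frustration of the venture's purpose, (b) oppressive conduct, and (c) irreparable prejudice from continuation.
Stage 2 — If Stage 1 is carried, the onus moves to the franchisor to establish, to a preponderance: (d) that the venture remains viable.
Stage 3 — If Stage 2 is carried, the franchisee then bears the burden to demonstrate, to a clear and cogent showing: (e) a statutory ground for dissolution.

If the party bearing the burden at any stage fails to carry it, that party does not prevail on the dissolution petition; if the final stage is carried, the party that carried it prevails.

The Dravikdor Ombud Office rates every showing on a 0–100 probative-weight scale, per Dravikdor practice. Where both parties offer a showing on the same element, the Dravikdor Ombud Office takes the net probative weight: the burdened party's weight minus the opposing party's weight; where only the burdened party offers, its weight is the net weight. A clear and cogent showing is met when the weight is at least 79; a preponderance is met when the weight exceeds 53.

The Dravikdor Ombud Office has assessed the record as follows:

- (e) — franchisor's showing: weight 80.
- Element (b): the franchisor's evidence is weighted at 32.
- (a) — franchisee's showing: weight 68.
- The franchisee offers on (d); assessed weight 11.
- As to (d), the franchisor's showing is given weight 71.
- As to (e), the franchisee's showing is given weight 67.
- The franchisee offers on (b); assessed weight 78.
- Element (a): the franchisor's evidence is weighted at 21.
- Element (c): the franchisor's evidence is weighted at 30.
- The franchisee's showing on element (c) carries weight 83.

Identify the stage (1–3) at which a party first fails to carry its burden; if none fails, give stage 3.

stage 1

Stage 1 (franchisee, a preponderance, weight exceeds 53): (a) net 68−21=47 ≤ 53 — fails; (b) net 78−32=46 ≤ 53 — fails; (c) net 83−30=53 ≤ 53 — fails.
  The franchisee does not carry Stage 1.
The franchisor prevails.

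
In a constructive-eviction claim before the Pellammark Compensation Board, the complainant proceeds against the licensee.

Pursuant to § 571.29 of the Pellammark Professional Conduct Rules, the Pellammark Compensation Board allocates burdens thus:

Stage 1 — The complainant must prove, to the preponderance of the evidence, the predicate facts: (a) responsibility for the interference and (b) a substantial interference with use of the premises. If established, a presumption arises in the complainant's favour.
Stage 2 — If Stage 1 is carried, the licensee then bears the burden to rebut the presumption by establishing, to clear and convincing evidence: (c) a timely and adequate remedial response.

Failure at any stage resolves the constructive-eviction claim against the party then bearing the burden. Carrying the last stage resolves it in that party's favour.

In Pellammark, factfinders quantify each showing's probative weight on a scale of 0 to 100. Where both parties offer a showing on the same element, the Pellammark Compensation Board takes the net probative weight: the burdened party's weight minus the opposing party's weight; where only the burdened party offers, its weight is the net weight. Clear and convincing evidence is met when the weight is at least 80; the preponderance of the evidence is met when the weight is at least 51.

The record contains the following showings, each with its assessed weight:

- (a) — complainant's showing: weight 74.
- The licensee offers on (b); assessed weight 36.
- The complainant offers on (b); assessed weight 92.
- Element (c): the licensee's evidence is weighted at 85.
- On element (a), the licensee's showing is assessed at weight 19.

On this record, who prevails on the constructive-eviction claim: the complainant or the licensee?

Stage 1 — burden on complainant; standard: the preponderance of the evidence (weight is at least 51).
    (a): 74 − 19 = 55 ≥ 51 [met]
    (b): 92 − 36 = 56 ≥ 51 [met]
  Stage 1 carried; the burden shifts to the licensee.
Stage 2 — burden on licensee; standard: clear and convincing evidence (weight is at least 80).
    (c): 85 ≥ 80 [met]
  All elements met at the final stage.
All stages carried — the licensee prevails.

licensee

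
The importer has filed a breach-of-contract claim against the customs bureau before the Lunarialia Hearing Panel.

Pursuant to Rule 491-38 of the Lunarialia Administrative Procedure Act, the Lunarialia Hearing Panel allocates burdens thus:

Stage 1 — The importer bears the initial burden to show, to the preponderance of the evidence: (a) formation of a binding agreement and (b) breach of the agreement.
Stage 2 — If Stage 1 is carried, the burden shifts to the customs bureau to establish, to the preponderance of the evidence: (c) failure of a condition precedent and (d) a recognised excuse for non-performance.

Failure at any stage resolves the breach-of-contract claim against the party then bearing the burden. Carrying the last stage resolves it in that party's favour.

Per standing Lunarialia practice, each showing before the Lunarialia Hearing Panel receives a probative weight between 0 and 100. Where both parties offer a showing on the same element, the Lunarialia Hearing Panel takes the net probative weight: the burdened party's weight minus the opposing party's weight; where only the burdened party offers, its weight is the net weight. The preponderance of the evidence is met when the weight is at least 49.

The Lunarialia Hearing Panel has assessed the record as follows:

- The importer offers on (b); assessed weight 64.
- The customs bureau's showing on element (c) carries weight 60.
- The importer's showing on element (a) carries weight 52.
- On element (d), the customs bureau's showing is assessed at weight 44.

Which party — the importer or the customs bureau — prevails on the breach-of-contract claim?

importer

Stage 1 (importer, the preponderance of the evidence, weight is at least 49): (a) 52 ≥ 49 — meets; (b) 64 ≥ 49 — meets.
  The importer carries Stage 1; the customs bureau now bears the burden.
Stage 2 (customs bureau, the preponderance of the evidence, weight is at least 49): (c) 60 ≥ 49 — meets; (d) 44 < 49 — fails.
  The customs bureau does not carry Stage 2.
So the importer prevails.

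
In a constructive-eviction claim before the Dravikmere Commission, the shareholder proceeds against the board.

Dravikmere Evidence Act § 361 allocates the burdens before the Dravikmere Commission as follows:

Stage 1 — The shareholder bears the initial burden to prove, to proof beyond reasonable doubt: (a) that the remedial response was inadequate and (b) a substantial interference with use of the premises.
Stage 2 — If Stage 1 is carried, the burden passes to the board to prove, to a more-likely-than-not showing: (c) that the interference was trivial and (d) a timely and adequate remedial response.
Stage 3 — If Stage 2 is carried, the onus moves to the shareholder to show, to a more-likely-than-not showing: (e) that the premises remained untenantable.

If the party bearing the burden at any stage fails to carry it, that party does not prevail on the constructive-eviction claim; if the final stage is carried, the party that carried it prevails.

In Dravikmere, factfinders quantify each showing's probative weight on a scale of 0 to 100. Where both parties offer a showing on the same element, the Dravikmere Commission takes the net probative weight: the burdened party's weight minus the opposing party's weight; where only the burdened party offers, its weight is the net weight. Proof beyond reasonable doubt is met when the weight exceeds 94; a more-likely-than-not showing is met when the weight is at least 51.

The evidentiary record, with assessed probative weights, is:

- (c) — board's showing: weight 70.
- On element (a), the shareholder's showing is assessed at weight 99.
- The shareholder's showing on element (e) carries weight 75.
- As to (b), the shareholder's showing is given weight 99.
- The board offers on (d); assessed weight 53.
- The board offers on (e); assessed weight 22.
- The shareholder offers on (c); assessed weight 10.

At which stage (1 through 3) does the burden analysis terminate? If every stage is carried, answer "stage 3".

Stage 1 — burden on shareholder; standard: proof beyond reasonable doubt (weight exceeds 94).
    (a): 99 > 94 [met]
    (b): 99 > 94 [met]
  The shareholder carries Stage 1; the board now bears the burden.
Stage 2 — burden on board; standard: a more-likely-than-not showing (weight is at least 51).
    (c): 70 − 10 = 60 ≥ 51 [met]
    (d): 53 ≥ 51 [met]
  Stage 2 carried; the burden shifts to the shareholder.
Stage 3 — burden on shareholder; standard: a more-likely-than-not showing (weight is at least 51).
    (e): 75 − 22 = 53 ≥ 51 [met]
  Stage 3 carried; the final stage is satisfied.
Every stage carried; the shareholder prevails.

stage 3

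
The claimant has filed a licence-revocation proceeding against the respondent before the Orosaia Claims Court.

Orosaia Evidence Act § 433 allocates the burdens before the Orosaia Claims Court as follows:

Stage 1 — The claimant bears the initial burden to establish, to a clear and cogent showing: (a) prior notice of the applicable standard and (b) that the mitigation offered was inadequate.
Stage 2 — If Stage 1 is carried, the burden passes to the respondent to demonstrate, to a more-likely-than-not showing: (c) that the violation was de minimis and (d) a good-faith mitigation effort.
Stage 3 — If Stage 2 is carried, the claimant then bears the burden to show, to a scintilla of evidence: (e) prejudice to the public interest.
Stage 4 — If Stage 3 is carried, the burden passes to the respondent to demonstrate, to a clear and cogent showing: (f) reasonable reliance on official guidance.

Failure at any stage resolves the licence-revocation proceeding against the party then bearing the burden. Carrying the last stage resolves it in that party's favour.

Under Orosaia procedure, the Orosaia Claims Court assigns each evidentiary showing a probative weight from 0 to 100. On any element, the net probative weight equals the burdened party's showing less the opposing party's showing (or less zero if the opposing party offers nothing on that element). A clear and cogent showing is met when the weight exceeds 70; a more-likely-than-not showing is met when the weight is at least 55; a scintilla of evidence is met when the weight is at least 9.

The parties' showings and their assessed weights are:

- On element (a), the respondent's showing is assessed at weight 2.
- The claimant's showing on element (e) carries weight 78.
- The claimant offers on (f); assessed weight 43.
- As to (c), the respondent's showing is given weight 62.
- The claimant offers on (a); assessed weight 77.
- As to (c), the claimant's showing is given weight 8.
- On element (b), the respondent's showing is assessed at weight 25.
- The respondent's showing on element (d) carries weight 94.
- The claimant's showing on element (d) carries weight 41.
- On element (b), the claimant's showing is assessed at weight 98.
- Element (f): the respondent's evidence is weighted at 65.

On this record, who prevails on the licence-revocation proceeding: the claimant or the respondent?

At Stage 1 the claimant must meet a clear and cogent showing (weight exceeds 70): on (a) the weight is 77 less the opposing 2 gives net 75, > 70, so (a) meets the standard; on (b) the weight is 98 less the opposing 25 gives net 73, which does exceed 70, so (b) meets the standard.
  All elements met. The burden passes to the respondent.
At Stage 2 the respondent must meet a more-likely-than-not showing (weight is at least 55): on (c) the weight is 62 less the opposing 8 gives net 54, which does not reach 55, so (c) does not meet the standard; on (d) the weight is 94 less the opposing 41 gives net 53, which does not reach 55, so (d) does not meet the standard.
  Not every element is met, so the respondent fails to carry Stage 2.
The claimant prevails.

claimant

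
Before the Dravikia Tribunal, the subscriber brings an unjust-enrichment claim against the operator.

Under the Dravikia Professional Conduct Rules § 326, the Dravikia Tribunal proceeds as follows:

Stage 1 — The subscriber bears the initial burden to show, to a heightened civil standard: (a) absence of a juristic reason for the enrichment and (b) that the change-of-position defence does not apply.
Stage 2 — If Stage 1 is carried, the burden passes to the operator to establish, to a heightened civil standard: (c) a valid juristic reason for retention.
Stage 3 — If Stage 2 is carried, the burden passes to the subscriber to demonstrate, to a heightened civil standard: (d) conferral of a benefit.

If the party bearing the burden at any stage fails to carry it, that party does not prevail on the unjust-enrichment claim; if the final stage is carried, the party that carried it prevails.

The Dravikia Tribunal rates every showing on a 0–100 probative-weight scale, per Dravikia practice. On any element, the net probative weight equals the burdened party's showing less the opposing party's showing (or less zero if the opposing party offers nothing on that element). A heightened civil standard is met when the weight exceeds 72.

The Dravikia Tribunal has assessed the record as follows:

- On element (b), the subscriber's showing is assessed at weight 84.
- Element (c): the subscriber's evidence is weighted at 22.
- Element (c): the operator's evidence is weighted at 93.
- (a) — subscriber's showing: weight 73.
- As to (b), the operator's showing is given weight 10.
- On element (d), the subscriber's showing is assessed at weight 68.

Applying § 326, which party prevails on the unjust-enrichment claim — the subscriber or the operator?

At Stage 1 the subscriber must meet a heightened civil standard (weight exceeds 72): on (a) the weight is 73, > 72, so (a) meets the standard; on (b) the weight is 84 less the opposing 10 gives net 74, > 72, so (b) meets the standard.
  The subscriber carries Stage 1; the operator now bears the burden.
At Stage 2 the operator must meet a heightened civil standard (weight exceeds 72): on (c) the weight is 93 less the opposing 22 gives net 71, ≤ 72, so (c) does not meet the standard.
  Stage 2 not carried; the operator fails its burden.
The analysis ends at Stage 2; the subscriber prevails.

subscriber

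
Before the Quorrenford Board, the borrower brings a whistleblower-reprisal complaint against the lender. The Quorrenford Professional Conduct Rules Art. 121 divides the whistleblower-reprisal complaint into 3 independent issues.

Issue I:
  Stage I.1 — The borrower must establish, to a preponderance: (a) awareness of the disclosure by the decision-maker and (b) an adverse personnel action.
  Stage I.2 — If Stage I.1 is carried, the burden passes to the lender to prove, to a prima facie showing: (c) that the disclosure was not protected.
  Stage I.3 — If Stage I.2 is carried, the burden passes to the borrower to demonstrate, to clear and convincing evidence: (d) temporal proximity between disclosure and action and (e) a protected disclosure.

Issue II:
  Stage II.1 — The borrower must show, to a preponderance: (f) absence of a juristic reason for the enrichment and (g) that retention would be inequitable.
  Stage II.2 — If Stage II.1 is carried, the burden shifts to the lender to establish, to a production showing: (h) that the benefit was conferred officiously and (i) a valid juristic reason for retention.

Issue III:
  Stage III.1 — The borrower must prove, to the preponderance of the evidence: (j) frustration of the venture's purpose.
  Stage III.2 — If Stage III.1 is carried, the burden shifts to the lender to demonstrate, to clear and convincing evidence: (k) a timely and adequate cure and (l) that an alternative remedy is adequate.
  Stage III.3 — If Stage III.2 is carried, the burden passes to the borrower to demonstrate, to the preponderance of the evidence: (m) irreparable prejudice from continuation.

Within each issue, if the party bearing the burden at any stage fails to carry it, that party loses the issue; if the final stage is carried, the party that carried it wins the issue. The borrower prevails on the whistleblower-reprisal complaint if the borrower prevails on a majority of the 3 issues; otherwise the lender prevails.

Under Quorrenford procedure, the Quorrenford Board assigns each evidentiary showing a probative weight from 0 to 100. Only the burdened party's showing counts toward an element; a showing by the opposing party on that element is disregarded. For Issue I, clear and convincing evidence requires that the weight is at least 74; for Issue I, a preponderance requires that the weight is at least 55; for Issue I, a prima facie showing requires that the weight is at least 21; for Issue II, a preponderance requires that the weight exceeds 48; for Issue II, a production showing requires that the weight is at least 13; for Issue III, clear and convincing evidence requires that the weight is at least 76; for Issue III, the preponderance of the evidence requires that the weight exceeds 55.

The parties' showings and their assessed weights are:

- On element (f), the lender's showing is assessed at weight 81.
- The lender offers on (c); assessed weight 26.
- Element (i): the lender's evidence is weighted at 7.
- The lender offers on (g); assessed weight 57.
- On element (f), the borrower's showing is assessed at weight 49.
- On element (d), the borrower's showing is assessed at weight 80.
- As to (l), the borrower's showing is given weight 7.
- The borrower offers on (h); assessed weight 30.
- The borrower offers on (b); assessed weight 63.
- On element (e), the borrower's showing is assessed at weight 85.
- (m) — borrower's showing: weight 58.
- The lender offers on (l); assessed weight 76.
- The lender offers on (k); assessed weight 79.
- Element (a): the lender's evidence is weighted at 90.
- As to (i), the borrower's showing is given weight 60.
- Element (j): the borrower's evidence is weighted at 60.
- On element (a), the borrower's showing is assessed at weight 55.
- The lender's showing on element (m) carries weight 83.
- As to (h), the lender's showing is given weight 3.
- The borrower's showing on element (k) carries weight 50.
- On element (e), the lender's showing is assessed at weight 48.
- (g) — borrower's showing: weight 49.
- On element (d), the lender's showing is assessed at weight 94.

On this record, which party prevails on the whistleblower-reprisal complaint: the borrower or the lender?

borrower

— Issue I —
Stage I.1 — burden on borrower; standard: a preponderance (weight is at least 55).
    (a): 55 (lender's 90 disregarded) ≥ 55 [met]
    (b): 63 ≥ 55 [met]
  Stage I.1 is satisfied; the onus moves to the lender.
Stage I.2 — burden on lender; standard: a prima facie showing (weight is at least 21).
    (c): 26 ≥ 21 [met]
  Stage I.2 carried; the burden shifts to the borrower.
Stage I.3 — burden on borrower; standard: clear and convincing evidence (weight is at least 74).
    (d): 80 (lender's 94 disregarded) ≥ 74 [met]
    (e): 85 (lender's 48 disregarded) ≥ 74 [met]
  All elements met at the final stage.
With every stage satisfied, the borrower prevails on this issue.
— Issue II —
Stage II.1 — burden on borrower; standard: a preponderance (weight exceeds 48).
    (f): 49 (lender's 81 disregarded) > 48 [met]
    (g): 49 (lender's 57 disregarded) > 48 [met]
  Stage II.1 is satisfied; the onus moves to the lender.
Stage II.2 — burden on lender; standard: a production showing (weight is at least 13).
    (h): 3 (borrower's 30 disregarded) < 13 [not met]
    (i): 7 (borrower's 60 disregarded) < 13 [not met]
  Not every element is met, so the lender fails to carry Stage II.2.
The borrower prevails on this issue.
— Issue III —
Stage III.1 — burden on borrower; standard: the preponderance of the evidence (weight exceeds 55).
    (j): 60 > 55 [met]
  Stage III.1 is satisfied; the onus moves to the lender.
Stage III.2 — burden on lender; standard: clear and convincing evidence (weight is at least 76).
    (k): 79 (borrower's 50 disregarded) ≥ 76 [met]
    (l): 76 (borrower's 7 disregarded) ≥ 76 [met]
  All elements met. The burden passes to the borrower.
Stage III.3 — burden on borrower; standard: the preponderance of the evidence (weight exceeds 55).
    (m): 58 (lender's 83 disregarded) > 55 [met]
  Stage III.3 carried; the final stage is satisfied.
All stages carried — the borrower prevails on this issue.
Per-issue: Issue I → borrower; Issue II → borrower; Issue III → borrower. The borrower must prevail on a majority of issues; overall, the borrower prevails.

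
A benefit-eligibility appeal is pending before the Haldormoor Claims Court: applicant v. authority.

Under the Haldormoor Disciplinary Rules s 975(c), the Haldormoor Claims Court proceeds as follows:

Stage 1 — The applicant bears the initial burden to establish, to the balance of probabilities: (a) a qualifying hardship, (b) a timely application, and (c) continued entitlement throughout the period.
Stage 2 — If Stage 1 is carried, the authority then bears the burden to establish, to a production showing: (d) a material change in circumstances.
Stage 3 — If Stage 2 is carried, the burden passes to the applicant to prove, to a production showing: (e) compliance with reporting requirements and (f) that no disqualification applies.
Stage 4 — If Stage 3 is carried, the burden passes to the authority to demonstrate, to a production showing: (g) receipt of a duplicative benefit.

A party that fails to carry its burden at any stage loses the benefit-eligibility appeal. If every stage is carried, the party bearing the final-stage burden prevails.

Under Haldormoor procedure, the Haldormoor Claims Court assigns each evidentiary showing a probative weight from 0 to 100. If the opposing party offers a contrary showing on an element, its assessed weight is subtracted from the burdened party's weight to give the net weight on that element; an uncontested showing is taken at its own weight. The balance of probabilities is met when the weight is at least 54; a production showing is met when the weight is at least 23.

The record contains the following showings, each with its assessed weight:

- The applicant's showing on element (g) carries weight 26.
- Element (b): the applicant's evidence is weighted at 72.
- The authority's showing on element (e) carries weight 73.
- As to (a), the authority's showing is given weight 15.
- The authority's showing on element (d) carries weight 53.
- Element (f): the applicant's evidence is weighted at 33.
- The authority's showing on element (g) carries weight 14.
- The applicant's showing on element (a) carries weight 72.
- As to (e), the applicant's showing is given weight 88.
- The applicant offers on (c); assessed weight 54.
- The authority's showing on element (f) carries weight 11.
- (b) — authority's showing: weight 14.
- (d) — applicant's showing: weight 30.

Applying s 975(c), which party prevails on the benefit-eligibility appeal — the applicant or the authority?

Stage 1 (applicant, the balance of probabilities, weight is at least 54): (a) net 72−15=57 ≥ 54 — meets; (b) net 72−14=58 ≥ 54 — meets; (c) 54 ≥ 54 — meets.
  Stage 1 carried; the burden shifts to the authority.
Stage 2 (authority, a production showing, weight is at least 23): (d) net 53−30=23 ≥ 23 — meets.
  The authority carries Stage 2; the applicant now bears the burden.
Stage 3 (applicant, a production showing, weight is at least 23): (e) net 88−73=15 < 23 — fails; (f) net 33−11=22 < 23 — fails.
  Not every element is met, so the applicant fails to carry Stage 3.
The analysis ends at Stage 3; the authority prevails.

authority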